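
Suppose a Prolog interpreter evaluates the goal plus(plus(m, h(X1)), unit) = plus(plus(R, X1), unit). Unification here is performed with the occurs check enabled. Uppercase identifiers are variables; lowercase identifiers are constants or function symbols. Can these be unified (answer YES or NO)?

Decompose plus/2: plus(m, h(X1)) = plus(R, X1),  unit = unit.
Decompose plus/2: m = R,  h(X1) = X1.
Bind R := m; no other remaining equation mentions R.
Occurs check fails: X1 occurs in h(X1); the equation X1 = h(X1) has no finite solution.

NO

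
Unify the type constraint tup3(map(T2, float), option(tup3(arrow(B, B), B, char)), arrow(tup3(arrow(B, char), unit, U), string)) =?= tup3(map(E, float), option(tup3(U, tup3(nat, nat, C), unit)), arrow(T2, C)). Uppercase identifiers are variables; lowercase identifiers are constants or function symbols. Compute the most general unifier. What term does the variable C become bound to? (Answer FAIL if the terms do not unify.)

FAIL

Decompose tup3/3: map(T2, float) =?= map(E, float),  option(tup3(arrow(B, B), B, char)) =?= option(tup3(U, tup3(nat, nat, C), unit)),  arrow(tup3(arrow(B, char), unit, U), string) =?= arrow(T2, C).
Decompose map/2: T2 =?= E,  float =?= float.
Bind T2 := E; substituting into the one remaining equation that mentions T2 gives: arrow(tup3(arrow(B, char), unit, U), string) =?= arrow(E, C).
Delete trivial equation float =?= float.
Decompose option/1: tup3(arrow(B, B), B, char) =?= tup3(U, tup3(nat, nat, C), unit).
Decompose tup3/3: arrow(B, B) =?= U,  B =?= tup3(nat, nat, C),  char =?= unit.
Bind U := arrow(B, B); substituting into the one remaining equation that mentions U gives: arrow(tup3(arrow(B, char), unit, arrow(B, B)), string) =?= arrow(E, C).
Bind B := tup3(nat, nat, C); substituting into the one remaining equation that mentions B gives: arrow(tup3(arrow(tup3(nat, nat, C), char), unit, arrow(tup3(nat, nat, C), tup3(nat, nat, C))), string) =?= arrow(E, C). Substituting into the earlier binding gives U := arrow(tup3(nat, nat, C), tup3(nat, nat, C)).
Clash: constants char and unit differ; no unifier exists.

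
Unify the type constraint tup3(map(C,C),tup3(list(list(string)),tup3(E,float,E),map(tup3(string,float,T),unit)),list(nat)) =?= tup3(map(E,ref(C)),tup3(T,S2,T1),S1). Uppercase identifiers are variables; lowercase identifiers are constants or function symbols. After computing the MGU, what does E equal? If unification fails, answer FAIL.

FAIL

Decompose tup3/3: map(C,C) =?= map(E,ref(C)),  tup3(list(list(string)),tup3(E,float,E),map(tup3(string,float,T),unit)) =?= tup3(T,S2,T1),  list(nat) =?= S1.
Decompose map/2: C =?= E,  C =?= ref(C).
Bind C := E; substituting into the one remaining equation that mentions C gives: E =?= ref(E).
Occurs check fails: E occurs in ref(E); the equation E =?= ref(E) has no finite solution.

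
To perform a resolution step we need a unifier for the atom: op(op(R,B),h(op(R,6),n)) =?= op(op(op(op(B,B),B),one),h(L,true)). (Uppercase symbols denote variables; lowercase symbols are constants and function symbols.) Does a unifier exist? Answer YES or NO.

NO

Decompose op/2: op(R,B) =?= op(op(op(B,B),B),one),  h(op(R,6),n) =?= h(L,true).
Decompose op/2: R =?= op(op(B,B),B),  B =?= one.
Bind R := op(op(B,B),B); substituting into the one remaining equation that mentions R gives: h(op(op(op(B,B),B),6),n) =?= h(L,true).
Bind B := one; substituting into the remaining equation gives: h(op(op(op(one,one),one),6),n) =?= h(L,true). Substituting into the earlier binding gives R := op(op(one,one),one).
Decompose h/2: op(op(op(one,one),one),6) =?= L,  n =?= true.
Bind L := op(op(op(one,one),one),6); no other remaining equation mentions L.
Clash: constants n and true differ; no unifier exists.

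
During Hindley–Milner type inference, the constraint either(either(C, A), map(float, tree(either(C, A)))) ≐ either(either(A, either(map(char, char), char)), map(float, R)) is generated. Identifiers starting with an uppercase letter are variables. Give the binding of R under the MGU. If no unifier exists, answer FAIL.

tree(either(either(map(char, char), char), either(map(char, char), char)))

Decompose either/2: either(C, A) ≐ either(A, either(map(char, char), char)),  map(float, tree(either(C, A))) ≐ map(float, R).
Decompose either/2: C ≐ A,  A ≐ either(map(char, char), char).
Bind C := A; substituting into the one remaining equation that mentions C gives: map(float, tree(either(A, A))) ≐ map(float, R).
Bind A := either(map(char, char), char); substituting into the remaining equation gives: map(float, tree(either(either(map(char, char), char), either(map(char, char), char)))) ≐ map(float, R). Substituting into the earlier binding gives C := either(map(char, char), char).
Decompose map/2: float ≐ float,  tree(either(either(map(char, char), char), either(map(char, char), char))) ≐ R.
Delete trivial equation float ≐ float.
Bind R := tree(either(either(map(char, char), char), either(map(char, char), char))).
MGU = { C ↦ either(map(char, char), char), A ↦ either(map(char, char), char), R ↦ tree(either(either(map(char, char), char), either(map(char, char), char))) }, so R ↦ tree(either(either(map(char, char), char), either(map(char, char), char))).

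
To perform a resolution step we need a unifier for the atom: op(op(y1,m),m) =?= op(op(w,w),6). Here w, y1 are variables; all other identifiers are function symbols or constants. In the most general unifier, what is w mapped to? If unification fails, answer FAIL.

Decompose op/2: op(y1,m) =?= op(w,w),  m =?= 6.
Decompose op/2: y1 =?= w,  m =?= w.
Bind y1 := w; no other remaining equation mentions y1.
Bind w := m; no other remaining equation mentions w. Substituting into the earlier binding gives y1 := m.
Clash: constants m and 6 differ; no unifier exists.

FAIL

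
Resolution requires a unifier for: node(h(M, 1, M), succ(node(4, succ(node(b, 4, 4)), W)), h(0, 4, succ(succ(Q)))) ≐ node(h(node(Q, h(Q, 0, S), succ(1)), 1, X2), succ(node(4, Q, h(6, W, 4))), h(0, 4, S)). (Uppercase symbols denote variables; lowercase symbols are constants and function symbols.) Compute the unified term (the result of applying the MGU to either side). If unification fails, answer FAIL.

Decompose node/3: h(M, 1, M) ≐ h(node(Q, h(Q, 0, S), succ(1)), 1, X2),  succ(node(4, succ(node(b, 4, 4)), W)) ≐ succ(node(4, Q, h(6, W, 4))),  h(0, 4, succ(succ(Q))) ≐ h(0, 4, S).
Decompose h/3: M ≐ node(Q, h(Q, 0, S), succ(1)),  1 ≐ 1,  M ≐ X2.
Bind M := node(Q, h(Q, 0, S), succ(1)); substituting into the one remaining equation that mentions M gives: node(Q, h(Q, 0, S), succ(1)) ≐ X2.
Delete trivial equation 1 ≐ 1.
Bind X2 := node(Q, h(Q, 0, S), succ(1)); no other remaining equation mentions X2.
Decompose succ/1: node(4, succ(node(b, 4, 4)), W) ≐ node(4, Q, h(6, W, 4)).
Decompose node/3: 4 ≐ 4,  succ(node(b, 4, 4)) ≐ Q,  W ≐ h(6, W, 4).
Delete trivial equation 4 ≐ 4.
Bind Q := succ(node(b, 4, 4)); substituting into the one remaining equation that mentions Q gives: h(0, 4, succ(succ(succ(node(b, 4, 4))))) ≐ h(0, 4, S). Substituting into the earlier bindings gives M := node(succ(node(b, 4, 4)), h(succ(node(b, 4, 4)), 0, S), succ(1)), X2 := node(succ(node(b, 4, 4)), h(succ(node(b, 4, 4)), 0, S), succ(1)).
Occurs check fails: W occurs in h(6, W, 4); the equation W ≐ h(6, W, 4) has no finite solution.

FAIL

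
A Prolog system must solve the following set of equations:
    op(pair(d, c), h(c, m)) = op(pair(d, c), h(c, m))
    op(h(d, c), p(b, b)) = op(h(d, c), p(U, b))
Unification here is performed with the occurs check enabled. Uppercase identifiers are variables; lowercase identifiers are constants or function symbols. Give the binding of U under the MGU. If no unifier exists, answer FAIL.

Delete trivial equation op(pair(d, c), h(c, m)) = op(pair(d, c), h(c, m)).
Decompose op/2: h(d, c) = h(d, c),  p(b, b) = p(U, b).
Delete trivial equation h(d, c) = h(d, c).
Decompose p/2: b = U,  b = b.
Bind U := b; no other remaining equation mentions U.
Delete trivial equation b = b.
MGU = { U = b }, so U = b.

b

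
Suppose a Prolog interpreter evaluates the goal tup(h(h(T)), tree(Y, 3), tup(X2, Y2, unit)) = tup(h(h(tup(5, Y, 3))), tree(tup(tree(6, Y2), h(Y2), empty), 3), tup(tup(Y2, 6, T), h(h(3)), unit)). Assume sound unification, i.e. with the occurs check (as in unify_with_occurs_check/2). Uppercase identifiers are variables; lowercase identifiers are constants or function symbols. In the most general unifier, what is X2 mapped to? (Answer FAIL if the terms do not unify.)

Decompose tup/3: h(h(T)) = h(h(tup(5, Y, 3))),  tree(Y, 3) = tree(tup(tree(6, Y2), h(Y2), empty), 3),  tup(X2, Y2, unit) = tup(tup(Y2, 6, T), h(h(3)), unit).
Decompose h/1: h(T) = h(tup(5, Y, 3)).
Decompose h/1: T = tup(5, Y, 3).
Bind T := tup(5, Y, 3); substituting into the one remaining equation that mentions T gives: tup(X2, Y2, unit) = tup(tup(Y2, 6, tup(5, Y, 3)), h(h(3)), unit).
Decompose tree/2: Y = tup(tree(6, Y2), h(Y2), empty),  3 = 3.
Bind Y := tup(tree(6, Y2), h(Y2), empty); substituting into the one remaining equation that mentions Y gives: tup(X2, Y2, unit) = tup(tup(Y2, 6, tup(5, tup(tree(6, Y2), h(Y2), empty), 3)), h(h(3)), unit). Substituting into the earlier binding gives T := tup(5, tup(tree(6, Y2), h(Y2), empty), 3).
Delete trivial equation 3 = 3.
Decompose tup/3: X2 = tup(Y2, 6, tup(5, tup(tree(6, Y2), h(Y2), empty), 3)),  Y2 = h(h(3)),  unit = unit.
Bind X2 := tup(Y2, 6, tup(5, tup(tree(6, Y2), h(Y2), empty), 3)); no other remaining equation mentions X2.
Bind Y2 := h(h(3)); no other remaining equation mentions Y2. Substituting into the earlier bindings gives T := tup(5, tup(tree(6, h(h(3))), h(h(h(3))), empty), 3), Y := tup(tree(6, h(h(3))), h(h(h(3))), empty), X2 := tup(h(h(3)), 6, tup(5, tup(tree(6, h(h(3))), h(h(h(3))), empty), 3)).
Delete trivial equation unit = unit.
MGU = { T -> tup(5, tup(tree(6, h(h(3))), h(h(h(3))), empty), 3), Y -> tup(tree(6, h(h(3))), h(h(h(3))), empty), X2 -> tup(h(h(3)), 6, tup(5, tup(tree(6, h(h(3))), h(h(h(3))), empty), 3)), Y2 -> h(h(3)) }, so X2 -> tup(h(h(3)), 6, tup(5, tup(tree(6, h(h(3))), h(h(h(3))), empty), 3)).

tup(h(h(3)), 6, tup(5, tup(tree(6, h(h(3))), h(h(h(3))), empty), 3))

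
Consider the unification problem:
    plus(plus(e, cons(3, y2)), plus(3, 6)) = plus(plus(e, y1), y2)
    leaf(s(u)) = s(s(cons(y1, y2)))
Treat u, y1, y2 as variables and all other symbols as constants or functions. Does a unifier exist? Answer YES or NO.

Decompose plus/2: plus(e, cons(3, y2)) = plus(e, y1),  plus(3, 6) = y2.
Decompose plus/2: e = e,  cons(3, y2) = y1.
Delete trivial equation e = e.
Bind y1 := cons(3, y2); substituting into the one remaining equation that mentions y1 gives: leaf(s(u)) = s(s(cons(cons(3, y2), y2))).
Bind y2 := plus(3, 6); substituting into the remaining equation gives: leaf(s(u)) = s(s(cons(cons(3, plus(3, 6)), plus(3, 6)))). Substituting into the earlier binding gives y1 := cons(3, plus(3, 6)).
Clash: head symbols differ (leaf/1 vs s/1); no unifier exists.

NO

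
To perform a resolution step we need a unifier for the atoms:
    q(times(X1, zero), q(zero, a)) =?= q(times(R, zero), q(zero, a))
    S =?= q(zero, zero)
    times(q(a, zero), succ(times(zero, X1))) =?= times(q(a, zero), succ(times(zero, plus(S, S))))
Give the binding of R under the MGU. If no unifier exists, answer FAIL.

Decompose q/2: times(X1, zero) =?= times(R, zero),  q(zero, a) =?= q(zero, a).
Decompose times/2: X1 =?= R,  zero =?= zero.
Bind X1 := R; substituting into the one remaining equation that mentions X1 gives: times(q(a, zero), succ(times(zero, R))) =?= times(q(a, zero), succ(times(zero, plus(S, S)))).
Delete trivial equation zero =?= zero.
Delete trivial equation q(zero, a) =?= q(zero, a).
Bind S := q(zero, zero); substituting into the remaining equation gives: times(q(a, zero), succ(times(zero, R))) =?= times(q(a, zero), succ(times(zero, plus(q(zero, zero), q(zero, zero))))).
Decompose times/2: q(a, zero) =?= q(a, zero),  succ(times(zero, R)) =?= succ(times(zero, plus(q(zero, zero), q(zero, zero)))).
Delete trivial equation q(a, zero) =?= q(a, zero).
Decompose succ/1: times(zero, R) =?= times(zero, plus(q(zero, zero), q(zero, zero))).
Decompose times/2: zero =?= zero,  R =?= plus(q(zero, zero), q(zero, zero)).
Delete trivial equation zero =?= zero.
Bind R := plus(q(zero, zero), q(zero, zero)). Substituting into the earlier binding gives X1 := plus(q(zero, zero), q(zero, zero)).
MGU = { X1 := plus(q(zero, zero), q(zero, zero)), S := q(zero, zero), R := plus(q(zero, zero), q(zero, zero)) }, so R := plus(q(zero, zero), q(zero, zero)).

plus(q(zero, zero), q(zero, zero))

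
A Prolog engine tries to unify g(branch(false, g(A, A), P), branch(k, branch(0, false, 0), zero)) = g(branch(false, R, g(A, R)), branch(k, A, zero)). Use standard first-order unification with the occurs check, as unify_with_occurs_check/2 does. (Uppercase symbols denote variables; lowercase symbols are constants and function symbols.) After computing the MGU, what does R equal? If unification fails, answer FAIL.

g(branch(0, false, 0), branch(0, false, 0))

Decompose g/2: branch(false, g(A, A), P) = branch(false, R, g(A, R)),  branch(k, branch(0, false, 0), zero) = branch(k, A, zero).
Decompose branch/3: false = false,  g(A, A) = R,  P = g(A, R).
Delete trivial equation false = false.
Bind R := g(A, A); substituting into the one remaining equation that mentions R gives: P = g(A, g(A, A)).
Bind P := g(A, g(A, A)); no other remaining equation mentions P.
Decompose branch/3: k = k,  branch(0, false, 0) = A,  zero = zero.
Delete trivial equation k = k.
Bind A := branch(0, false, 0); no other remaining equation mentions A. Substituting into the earlier bindings gives R := g(branch(0, false, 0), branch(0, false, 0)), P := g(branch(0, false, 0), g(branch(0, false, 0), branch(0, false, 0))).
Delete trivial equation zero = zero.
MGU = { R = g(branch(0, false, 0), branch(0, false, 0)), P = g(branch(0, false, 0), g(branch(0, false, 0), branch(0, false, 0))), A = branch(0, false, 0) }, so R = g(branch(0, false, 0), branch(0, false, 0)).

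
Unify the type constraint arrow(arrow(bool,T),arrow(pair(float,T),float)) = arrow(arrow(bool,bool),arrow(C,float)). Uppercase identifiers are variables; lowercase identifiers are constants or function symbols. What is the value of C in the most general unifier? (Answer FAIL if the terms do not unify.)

pair(float,bool)

Decompose arrow/2: arrow(bool,T) = arrow(bool,bool),  arrow(pair(float,T),float) = arrow(C,float).
Decompose arrow/2: bool = bool,  T = bool.
Delete trivial equation bool = bool.
Bind T := bool; substituting into the remaining equation gives: arrow(pair(float,bool),float) = arrow(C,float).
Decompose arrow/2: pair(float,bool) = C,  float = float.
Bind C := pair(float,bool); no other remaining equation mentions C.
Delete trivial equation float = float.
MGU = { T ↦ bool, C ↦ pair(float,bool) }, so C ↦ pair(float,bool).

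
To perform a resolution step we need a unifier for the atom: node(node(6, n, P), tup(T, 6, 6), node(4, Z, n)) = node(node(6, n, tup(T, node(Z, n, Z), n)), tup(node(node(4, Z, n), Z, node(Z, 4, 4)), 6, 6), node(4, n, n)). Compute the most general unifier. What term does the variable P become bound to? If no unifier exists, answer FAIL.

tup(node(node(4, n, n), n, node(n, 4, 4)), node(n, n, n), n)

Decompose node/3: node(6, n, P) = node(6, n, tup(T, node(Z, n, Z), n)),  tup(T, 6, 6) = tup(node(node(4, Z, n), Z, node(Z, 4, 4)), 6, 6),  node(4, Z, n) = node(4, n, n).
Decompose node/3: 6 = 6,  n = n,  P = tup(T, node(Z, n, Z), n).
Delete trivial equation 6 = 6.
Delete trivial equation n = n.
Bind P := tup(T, node(Z, n, Z), n); no other remaining equation mentions P.
Decompose tup/3: T = node(node(4, Z, n), Z, node(Z, 4, 4)),  6 = 6,  6 = 6.
Bind T := node(node(4, Z, n), Z, node(Z, 4, 4)); no other remaining equation mentions T. Substituting into the earlier binding gives P := tup(node(node(4, Z, n), Z, node(Z, 4, 4)), node(Z, n, Z), n).
Delete trivial equation 6 = 6.
Delete trivial equation 6 = 6.
Decompose node/3: 4 = 4,  Z = n,  n = n.
Delete trivial equation 4 = 4.
Bind Z := n; no other remaining equation mentions Z. Substituting into the earlier bindings gives P := tup(node(node(4, n, n), n, node(n, 4, 4)), node(n, n, n), n), T := node(node(4, n, n), n, node(n, 4, 4)).
Delete trivial equation n = n.
MGU = { P -> tup(node(node(4, n, n), n, node(n, 4, 4)), node(n, n, n), n), T -> node(node(4, n, n), n, node(n, 4, 4)), Z -> n }, so P -> tup(node(node(4, n, n), n, node(n, 4, 4)), node(n, n, n), n).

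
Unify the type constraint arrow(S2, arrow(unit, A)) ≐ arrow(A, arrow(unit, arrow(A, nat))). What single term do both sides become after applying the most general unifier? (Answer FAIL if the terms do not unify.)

FAIL

Decompose arrow/2: S2 ≐ A,  arrow(unit, A) ≐ arrow(unit, arrow(A, nat)).
Bind S2 := A; no other remaining equation mentions S2.
Decompose arrow/2: unit ≐ unit,  A ≐ arrow(A, nat).
Delete trivial equation unit ≐ unit.
Occurs check fails: A occurs in arrow(A, nat); the equation A ≐ arrow(A, nat) has no finite solution.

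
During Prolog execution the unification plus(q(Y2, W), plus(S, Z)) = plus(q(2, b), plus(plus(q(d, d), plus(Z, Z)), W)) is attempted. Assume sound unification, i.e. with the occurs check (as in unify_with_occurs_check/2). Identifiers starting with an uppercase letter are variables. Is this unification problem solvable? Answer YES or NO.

Decompose plus/2: q(Y2, W) = q(2, b),  plus(S, Z) = plus(plus(q(d, d), plus(Z, Z)), W).
Decompose q/2: Y2 = 2,  W = b.
Bind Y2 := 2; no other remaining equation mentions Y2.
Bind W := b; substituting into the remaining equation gives: plus(S, Z) = plus(plus(q(d, d), plus(Z, Z)), b).
Decompose plus/2: S = plus(q(d, d), plus(Z, Z)),  Z = b.
Bind S := plus(q(d, d), plus(Z, Z)); no other remaining equation mentions S.
Bind Z := b. Substituting into the earlier binding gives S := plus(q(d, d), plus(b, b)).
No equations remain and no clash or occurs-check failure arose, so a unifier exists.

YES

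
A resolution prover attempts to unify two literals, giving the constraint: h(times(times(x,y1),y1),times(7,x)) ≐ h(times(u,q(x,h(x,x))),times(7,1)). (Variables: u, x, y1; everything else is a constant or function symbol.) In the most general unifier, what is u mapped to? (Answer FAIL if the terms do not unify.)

Decompose h/2: times(times(x,y1),y1) ≐ times(u,q(x,h(x,x))),  times(7,x) ≐ times(7,1).
Decompose times/2: times(x,y1) ≐ u,  y1 ≐ q(x,h(x,x)).
Bind u := times(x,y1); no other remaining equation mentions u.
Bind y1 := q(x,h(x,x)); no other remaining equation mentions y1. Substituting into the earlier binding gives u := times(x,q(x,h(x,x))).
Decompose times/2: 7 ≐ 7,  x ≐ 1.
Delete trivial equation 7 ≐ 7.
Bind x := 1. Substituting into the earlier bindings gives u := times(1,q(1,h(1,1))), y1 := q(1,h(1,1)).
MGU = { u := times(1,q(1,h(1,1))), y1 := q(1,h(1,1)), x := 1 }, so u := times(1,q(1,h(1,1))).

times(1,q(1,h(1,1)))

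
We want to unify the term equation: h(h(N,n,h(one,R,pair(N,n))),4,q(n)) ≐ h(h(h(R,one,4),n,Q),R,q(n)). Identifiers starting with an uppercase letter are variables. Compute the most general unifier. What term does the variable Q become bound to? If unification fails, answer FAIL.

h(one,4,pair(h(4,one,4),n))

Decompose h/3: h(N,n,h(one,R,pair(N,n))) ≐ h(h(R,one,4),n,Q),  4 ≐ R,  q(n) ≐ q(n).
Decompose h/3: N ≐ h(R,one,4),  n ≐ n,  h(one,R,pair(N,n)) ≐ Q.
Bind N := h(R,one,4); substituting into the one remaining equation that mentions N gives: h(one,R,pair(h(R,one,4),n)) ≐ Q.
Delete trivial equation n ≐ n.
Bind Q := h(one,R,pair(h(R,one,4),n)); no other remaining equation mentions Q.
Bind R := 4; no other remaining equation mentions R. Substituting into the earlier bindings gives N := h(4,one,4), Q := h(one,4,pair(h(4,one,4),n)).
Delete trivial equation q(n) ≐ q(n).
MGU = { N := h(4,one,4), Q := h(one,4,pair(h(4,one,4),n)), R := 4 }, so Q := h(one,4,pair(h(4,one,4),n)).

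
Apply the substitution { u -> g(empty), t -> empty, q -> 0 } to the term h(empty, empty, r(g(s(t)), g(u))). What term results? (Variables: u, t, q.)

h(empty, empty, r(g(s(empty)), g(g(empty))))

Replace each occurrence of u with g(empty).
Replace each occurrence of t with empty.
Result: h(empty, empty, r(g(s(empty)), g(g(empty)))).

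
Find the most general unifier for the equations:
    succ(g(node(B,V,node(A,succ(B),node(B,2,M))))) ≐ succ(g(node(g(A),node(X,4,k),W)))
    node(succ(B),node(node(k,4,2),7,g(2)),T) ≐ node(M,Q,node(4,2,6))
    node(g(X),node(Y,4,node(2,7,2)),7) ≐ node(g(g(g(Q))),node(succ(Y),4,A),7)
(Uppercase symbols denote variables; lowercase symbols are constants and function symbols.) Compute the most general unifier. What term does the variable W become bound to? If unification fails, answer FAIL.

Decompose succ/1: g(node(B,V,node(A,succ(B),node(B,2,M)))) ≐ g(node(g(A),node(X,4,k),W)).
Decompose g/1: node(B,V,node(A,succ(B),node(B,2,M))) ≐ node(g(A),node(X,4,k),W).
Decompose node/3: B ≐ g(A),  V ≐ node(X,4,k),  node(A,succ(B),node(B,2,M)) ≐ W.
Bind B := g(A); substituting into the 2 remaining equations that mention B gives: node(A,succ(g(A)),node(g(A),2,M)) ≐ W,  node(succ(g(A)),node(node(k,4,2),7,g(2)),T) ≐ node(M,Q,node(4,2,6)).
Bind V := node(X,4,k); no other remaining equation mentions V.
Bind W := node(A,succ(g(A)),node(g(A),2,M)); no other remaining equation mentions W.
Decompose node/3: succ(g(A)) ≐ M,  node(node(k,4,2),7,g(2)) ≐ Q,  T ≐ node(4,2,6).
Bind M := succ(g(A)); no other remaining equation mentions M. Substituting into the earlier binding gives W := node(A,succ(g(A)),node(g(A),2,succ(g(A)))).
Bind Q := node(node(k,4,2),7,g(2)); substituting into the one remaining equation that mentions Q gives: node(g(X),node(Y,4,node(2,7,2)),7) ≐ node(g(g(g(node(node(k,4,2),7,g(2))))),node(succ(Y),4,A),7).
Bind T := node(4,2,6); no other remaining equation mentions T.
Decompose node/3: g(X) ≐ g(g(g(node(node(k,4,2),7,g(2))))),  node(Y,4,node(2,7,2)) ≐ node(succ(Y),4,A),  7 ≐ 7.
Decompose g/1: X ≐ g(g(node(node(k,4,2),7,g(2)))).
Bind X := g(g(node(node(k,4,2),7,g(2)))); no other remaining equation mentions X. Substituting into the earlier binding gives V := node(g(g(node(node(k,4,2),7,g(2)))),4,k).
Decompose node/3: Y ≐ succ(Y),  4 ≐ 4,  node(2,7,2) ≐ A.
Occurs check fails: Y occurs in succ(Y); the equation Y ≐ succ(Y) has no finite solution.

FAIL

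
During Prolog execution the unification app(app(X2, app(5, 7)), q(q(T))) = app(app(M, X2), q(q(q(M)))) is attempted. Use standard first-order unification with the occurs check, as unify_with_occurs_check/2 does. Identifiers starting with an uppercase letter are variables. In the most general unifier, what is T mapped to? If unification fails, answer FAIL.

q(app(5, 7))

Decompose app/2: app(X2, app(5, 7)) = app(M, X2),  q(q(T)) = q(q(q(M))).
Decompose app/2: X2 = M,  app(5, 7) = X2.
Bind X2 := M; substituting into the one remaining equation that mentions X2 gives: app(5, 7) = M.
Bind M := app(5, 7); substituting into the remaining equation gives: q(q(T)) = q(q(q(app(5, 7)))). Substituting into the earlier binding gives X2 := app(5, 7).
Decompose q/1: q(T) = q(q(app(5, 7))).
Decompose q/1: T = q(app(5, 7)).
Bind T := q(app(5, 7)).
MGU = { X2 ↦ app(5, 7), M ↦ app(5, 7), T ↦ q(app(5, 7)) }, so T ↦ q(app(5, 7)).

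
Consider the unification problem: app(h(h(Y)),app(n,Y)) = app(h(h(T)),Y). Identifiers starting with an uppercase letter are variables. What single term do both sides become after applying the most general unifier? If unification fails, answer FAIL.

Decompose app/2: h(h(Y)) = h(h(T)),  app(n,Y) = Y.
Decompose h/1: h(Y) = h(T).
Decompose h/1: Y = T.
Bind Y := T; substituting into the remaining equation gives: app(n,T) = T.
Occurs check fails: T occurs in app(n,T); the equation T = app(n,T) has no finite solution.

FAIL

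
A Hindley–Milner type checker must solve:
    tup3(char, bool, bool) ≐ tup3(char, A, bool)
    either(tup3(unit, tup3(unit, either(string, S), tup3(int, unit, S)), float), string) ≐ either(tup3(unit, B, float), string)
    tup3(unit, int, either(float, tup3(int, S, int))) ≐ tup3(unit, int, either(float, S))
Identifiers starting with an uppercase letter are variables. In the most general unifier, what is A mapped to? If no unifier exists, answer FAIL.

Decompose tup3/3: char ≐ char,  bool ≐ A,  bool ≐ bool.
Delete trivial equation char ≐ char.
Bind A := bool; no other remaining equation mentions A.
Delete trivial equation bool ≐ bool.
Decompose either/2: tup3(unit, tup3(unit, either(string, S), tup3(int, unit, S)), float) ≐ tup3(unit, B, float),  string ≐ string.
Decompose tup3/3: unit ≐ unit,  tup3(unit, either(string, S), tup3(int, unit, S)) ≐ B,  float ≐ float.
Delete trivial equation unit ≐ unit.
Bind B := tup3(unit, either(string, S), tup3(int, unit, S)); no other remaining equation mentions B.
Delete trivial equation float ≐ float.
Delete trivial equation string ≐ string.
Decompose tup3/3: unit ≐ unit,  int ≐ int,  either(float, tup3(int, S, int)) ≐ either(float, S).
Delete trivial equation unit ≐ unit.
Delete trivial equation int ≐ int.
Decompose either/2: float ≐ float,  tup3(int, S, int) ≐ S.
Delete trivial equation float ≐ float.
Occurs check fails: S occurs in tup3(int, S, int); the equation S ≐ tup3(int, S, int) has no finite solution.

FAIL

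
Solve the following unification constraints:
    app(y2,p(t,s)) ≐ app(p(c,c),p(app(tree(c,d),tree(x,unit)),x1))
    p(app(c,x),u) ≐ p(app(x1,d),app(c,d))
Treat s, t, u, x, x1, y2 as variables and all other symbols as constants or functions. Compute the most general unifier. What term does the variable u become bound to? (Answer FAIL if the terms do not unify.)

app(c,d)

Decompose app/2: y2 ≐ p(c,c),  p(t,s) ≐ p(app(tree(c,d),tree(x,unit)),x1).
Bind y2 := p(c,c); no other remaining equation mentions y2.
Decompose p/2: t ≐ app(tree(c,d),tree(x,unit)),  s ≐ x1.
Bind t := app(tree(c,d),tree(x,unit)); no other remaining equation mentions t.
Bind s := x1; no other remaining equation mentions s.
Decompose p/2: app(c,x) ≐ app(x1,d),  u ≐ app(c,d).
Decompose app/2: c ≐ x1,  x ≐ d.
Bind x1 := c; no other remaining equation mentions x1. Substituting into the earlier binding gives s := c.
Bind x := d; no other remaining equation mentions x. Substituting into the earlier binding gives t := app(tree(c,d),tree(d,unit)).
Bind u := app(c,d).
MGU = { y2 := p(c,c), t := app(tree(c,d),tree(d,unit)), s := c, x1 := c, x := d, u := app(c,d) }, so u := app(c,d).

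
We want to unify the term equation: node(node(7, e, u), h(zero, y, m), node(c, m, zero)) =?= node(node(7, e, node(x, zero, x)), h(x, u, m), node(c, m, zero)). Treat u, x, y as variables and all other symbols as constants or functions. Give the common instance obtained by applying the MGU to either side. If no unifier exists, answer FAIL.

Decompose node/3: node(7, e, u) =?= node(7, e, node(x, zero, x)),  h(zero, y, m) =?= h(x, u, m),  node(c, m, zero) =?= node(c, m, zero).
Decompose node/3: 7 =?= 7,  e =?= e,  u =?= node(x, zero, x).
Delete trivial equation 7 =?= 7.
Delete trivial equation e =?= e.
Bind u := node(x, zero, x); substituting into the one remaining equation that mentions u gives: h(zero, y, m) =?= h(x, node(x, zero, x), m).
Decompose h/3: zero =?= x,  y =?= node(x, zero, x),  m =?= m.
Bind x := zero; substituting into the one remaining equation that mentions x gives: y =?= node(zero, zero, zero). Substituting into the earlier binding gives u := node(zero, zero, zero).
Bind y := node(zero, zero, zero); no other remaining equation mentions y.
Delete trivial equation m =?= m.
Delete trivial equation node(c, m, zero) =?= node(c, m, zero).
Applying the MGU to either side gives node(node(7, e, node(zero, zero, zero)), h(zero, node(zero, zero, zero), m), node(c, m, zero)).

node(node(7, e, node(zero, zero, zero)), h(zero, node(zero, zero, zero), m), node(c, m, zero))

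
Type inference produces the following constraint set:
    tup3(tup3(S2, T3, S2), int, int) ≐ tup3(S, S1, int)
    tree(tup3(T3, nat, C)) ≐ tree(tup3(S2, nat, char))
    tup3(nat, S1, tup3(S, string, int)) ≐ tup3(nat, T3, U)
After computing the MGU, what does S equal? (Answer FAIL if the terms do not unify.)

Decompose tup3/3: tup3(S2, T3, S2) ≐ S,  int ≐ S1,  int ≐ int.
Bind S := tup3(S2, T3, S2); substituting into the one remaining equation that mentions S gives: tup3(nat, S1, tup3(tup3(S2, T3, S2), string, int)) ≐ tup3(nat, T3, U).
Bind S1 := int; substituting into the one remaining equation that mentions S1 gives: tup3(nat, int, tup3(tup3(S2, T3, S2), string, int)) ≐ tup3(nat, T3, U).
Delete trivial equation int ≐ int.
Decompose tree/1: tup3(T3, nat, C) ≐ tup3(S2, nat, char).
Decompose tup3/3: T3 ≐ S2,  nat ≐ nat,  C ≐ char.
Bind T3 := S2; substituting into the one remaining equation that mentions T3 gives: tup3(nat, int, tup3(tup3(S2, S2, S2), string, int)) ≐ tup3(nat, S2, U). Substituting into the earlier binding gives S := tup3(S2, S2, S2).
Delete trivial equation nat ≐ nat.
Bind C := char; no other remaining equation mentions C.
Decompose tup3/3: nat ≐ nat,  int ≐ S2,  tup3(tup3(S2, S2, S2), string, int) ≐ U.
Delete trivial equation nat ≐ nat.
Bind S2 := int; substituting into the remaining equation gives: tup3(tup3(int, int, int), string, int) ≐ U. Substituting into the earlier bindings gives S := tup3(int, int, int), T3 := int.
Bind U := tup3(tup3(int, int, int), string, int).
MGU = { S -> tup3(int, int, int), S1 -> int, T3 -> int, C -> char, S2 -> int, U -> tup3(tup3(int, int, int), string, int) }, so S -> tup3(int, int, int).

tup3(int, int, int)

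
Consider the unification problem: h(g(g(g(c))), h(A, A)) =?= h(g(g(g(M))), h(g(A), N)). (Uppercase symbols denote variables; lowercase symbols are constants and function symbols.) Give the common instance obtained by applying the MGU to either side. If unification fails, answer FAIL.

Decompose h/2: g(g(g(c))) =?= g(g(g(M))),  h(A, A) =?= h(g(A), N).
Decompose g/1: g(g(c)) =?= g(g(M)).
Decompose g/1: g(c) =?= g(M).
Decompose g/1: c =?= M.
Bind M := c; no other remaining equation mentions M.
Decompose h/2: A =?= g(A),  A =?= N.
Occurs check fails: A occurs in g(A); the equation A =?= g(A) has no finite solution.

FAIL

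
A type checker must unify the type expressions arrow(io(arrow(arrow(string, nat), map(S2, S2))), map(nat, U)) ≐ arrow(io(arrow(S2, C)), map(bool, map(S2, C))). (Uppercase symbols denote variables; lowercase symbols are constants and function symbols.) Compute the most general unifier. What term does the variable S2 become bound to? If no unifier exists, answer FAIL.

Decompose arrow/2: io(arrow(arrow(string, nat), map(S2, S2))) ≐ io(arrow(S2, C)),  map(nat, U) ≐ map(bool, map(S2, C)).
Decompose io/1: arrow(arrow(string, nat), map(S2, S2)) ≐ arrow(S2, C).
Decompose arrow/2: arrow(string, nat) ≐ S2,  map(S2, S2) ≐ C.
Bind S2 := arrow(string, nat); substituting into the remaining equations gives: map(arrow(string, nat), arrow(string, nat)) ≐ C,  map(nat, U) ≐ map(bool, map(arrow(string, nat), C)).
Bind C := map(arrow(string, nat), arrow(string, nat)); substituting into the remaining equation gives: map(nat, U) ≐ map(bool, map(arrow(string, nat), map(arrow(string, nat), arrow(string, nat)))).
Decompose map/2: nat ≐ bool,  U ≐ map(arrow(string, nat), map(arrow(string, nat), arrow(string, nat))).
Clash: constants nat and bool differ; no unifier exists.

FAIL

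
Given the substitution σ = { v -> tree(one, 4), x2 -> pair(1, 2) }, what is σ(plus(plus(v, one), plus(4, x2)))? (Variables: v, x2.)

plus(plus(tree(one, 4), one), plus(4, pair(1, 2)))

Replace each occurrence of v with tree(one, 4).
Replace each occurrence of x2 with pair(1, 2).
Result: plus(plus(tree(one, 4), one), plus(4, pair(1, 2))).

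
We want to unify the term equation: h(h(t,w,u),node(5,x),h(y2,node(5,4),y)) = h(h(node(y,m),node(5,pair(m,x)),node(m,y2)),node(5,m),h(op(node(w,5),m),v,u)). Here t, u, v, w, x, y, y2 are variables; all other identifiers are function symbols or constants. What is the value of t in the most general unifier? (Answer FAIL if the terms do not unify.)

Decompose h/3: h(t,w,u) = h(node(y,m),node(5,pair(m,x)),node(m,y2)),  node(5,x) = node(5,m),  h(y2,node(5,4),y) = h(op(node(w,5),m),v,u).
Decompose h/3: t = node(y,m),  w = node(5,pair(m,x)),  u = node(m,y2).
Bind t := node(y,m); no other remaining equation mentions t.
Bind w := node(5,pair(m,x)); substituting into the one remaining equation that mentions w gives: h(y2,node(5,4),y) = h(op(node(node(5,pair(m,x)),5),m),v,u).
Bind u := node(m,y2); substituting into the one remaining equation that mentions u gives: h(y2,node(5,4),y) = h(op(node(node(5,pair(m,x)),5),m),v,node(m,y2)).
Decompose node/2: 5 = 5,  x = m.
Delete trivial equation 5 = 5.
Bind x := m; substituting into the remaining equation gives: h(y2,node(5,4),y) = h(op(node(node(5,pair(m,m)),5),m),v,node(m,y2)). Substituting into the earlier binding gives w := node(5,pair(m,m)).
Decompose h/3: y2 = op(node(node(5,pair(m,m)),5),m),  node(5,4) = v,  y = node(m,y2).
Bind y2 := op(node(node(5,pair(m,m)),5),m); substituting into the one remaining equation that mentions y2 gives: y = node(m,op(node(node(5,pair(m,m)),5),m)). Substituting into the earlier binding gives u := node(m,op(node(node(5,pair(m,m)),5),m)).
Bind v := node(5,4); no other remaining equation mentions v.
Bind y := node(m,op(node(node(5,pair(m,m)),5),m)). Substituting into the earlier binding gives t := node(node(m,op(node(node(5,pair(m,m)),5),m)),m).
MGU = { t ↦ node(node(m,op(node(node(5,pair(m,m)),5),m)),m), w ↦ node(5,pair(m,m)), u ↦ node(m,op(node(node(5,pair(m,m)),5),m)), x ↦ m, y2 ↦ op(node(node(5,pair(m,m)),5),m), v ↦ node(5,4), y ↦ node(m,op(node(node(5,pair(m,m)),5),m)) }, so t ↦ node(node(m,op(node(node(5,pair(m,m)),5),m)),m).

node(node(m,op(node(node(5,pair(m,m)),5),m)),m)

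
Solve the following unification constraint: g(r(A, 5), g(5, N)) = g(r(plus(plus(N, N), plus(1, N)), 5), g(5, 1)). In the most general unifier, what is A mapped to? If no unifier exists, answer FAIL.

Decompose g/2: r(A, 5) = r(plus(plus(N, N), plus(1, N)), 5),  g(5, N) = g(5, 1).
Decompose r/2: A = plus(plus(N, N), plus(1, N)),  5 = 5.
Bind A := plus(plus(N, N), plus(1, N)); no other remaining equation mentions A.
Delete trivial equation 5 = 5.
Decompose g/2: 5 = 5,  N = 1.
Delete trivial equation 5 = 5.
Bind N := 1. Substituting into the earlier binding gives A := plus(plus(1, 1), plus(1, 1)).
MGU = { A ↦ plus(plus(1, 1), plus(1, 1)), N ↦ 1 }, so A ↦ plus(plus(1, 1), plus(1, 1)).

plus(plus(1, 1), plus(1, 1))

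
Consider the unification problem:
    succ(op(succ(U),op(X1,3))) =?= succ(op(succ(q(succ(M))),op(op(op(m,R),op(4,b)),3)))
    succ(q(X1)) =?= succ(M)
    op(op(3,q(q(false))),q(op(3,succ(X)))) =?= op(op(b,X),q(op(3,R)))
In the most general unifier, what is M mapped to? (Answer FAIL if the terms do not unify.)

Decompose succ/1: op(succ(U),op(X1,3)) =?= op(succ(q(succ(M))),op(op(op(m,R),op(4,b)),3)).
Decompose op/2: succ(U) =?= succ(q(succ(M))),  op(X1,3) =?= op(op(op(m,R),op(4,b)),3).
Decompose succ/1: U =?= q(succ(M)).
Bind U := q(succ(M)); no other remaining equation mentions U.
Decompose op/2: X1 =?= op(op(m,R),op(4,b)),  3 =?= 3.
Bind X1 := op(op(m,R),op(4,b)); substituting into the one remaining equation that mentions X1 gives: succ(q(op(op(m,R),op(4,b)))) =?= succ(M).
Delete trivial equation 3 =?= 3.
Decompose succ/1: q(op(op(m,R),op(4,b))) =?= M.
Bind M := q(op(op(m,R),op(4,b))); no other remaining equation mentions M. Substituting into the earlier binding gives U := q(succ(q(op(op(m,R),op(4,b))))).
Decompose op/2: op(3,q(q(false))) =?= op(b,X),  q(op(3,succ(X))) =?= q(op(3,R)).
Decompose op/2: 3 =?= b,  q(q(false)) =?= X.
Clash: constants 3 and b differ; no unifier exists.

FAIL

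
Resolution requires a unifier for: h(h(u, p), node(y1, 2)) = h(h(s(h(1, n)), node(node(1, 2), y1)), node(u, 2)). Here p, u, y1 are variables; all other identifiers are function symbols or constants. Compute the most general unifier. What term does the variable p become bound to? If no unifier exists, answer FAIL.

Decompose h/2: h(u, p) = h(s(h(1, n)), node(node(1, 2), y1)),  node(y1, 2) = node(u, 2).
Decompose h/2: u = s(h(1, n)),  p = node(node(1, 2), y1).
Bind u := s(h(1, n)); substituting into the one remaining equation that mentions u gives: node(y1, 2) = node(s(h(1, n)), 2).
Bind p := node(node(1, 2), y1); no other remaining equation mentions p.
Decompose node/2: y1 = s(h(1, n)),  2 = 2.
Bind y1 := s(h(1, n)); no other remaining equation mentions y1. Substituting into the earlier binding gives p := node(node(1, 2), s(h(1, n))).
Delete trivial equation 2 = 2.
MGU = { u := s(h(1, n)), p := node(node(1, 2), s(h(1, n))), y1 := s(h(1, n)) }, so p := node(node(1, 2), s(h(1, n))).

node(node(1, 2), s(h(1, n)))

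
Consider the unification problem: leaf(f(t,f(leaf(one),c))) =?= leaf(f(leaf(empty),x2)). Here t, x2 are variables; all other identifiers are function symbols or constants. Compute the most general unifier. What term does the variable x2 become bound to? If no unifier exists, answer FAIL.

f(leaf(one),c)

Decompose leaf/1: f(t,f(leaf(one),c)) =?= f(leaf(empty),x2).
Decompose f/2: t =?= leaf(empty),  f(leaf(one),c) =?= x2.
Bind t := leaf(empty); no other remaining equation mentions t.
Bind x2 := f(leaf(one),c).
MGU = { t ↦ leaf(empty), x2 ↦ f(leaf(one),c) }, so x2 ↦ f(leaf(one),c).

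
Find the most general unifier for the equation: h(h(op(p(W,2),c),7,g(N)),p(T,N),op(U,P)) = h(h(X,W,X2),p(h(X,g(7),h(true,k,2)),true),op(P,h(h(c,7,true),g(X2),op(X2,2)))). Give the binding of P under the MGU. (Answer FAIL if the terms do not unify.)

h(h(c,7,true),g(g(true)),op(g(true),2))

Decompose h/3: h(op(p(W,2),c),7,g(N)) = h(X,W,X2),  p(T,N) = p(h(X,g(7),h(true,k,2)),true),  op(U,P) = op(P,h(h(c,7,true),g(X2),op(X2,2))).
Decompose h/3: op(p(W,2),c) = X,  7 = W,  g(N) = X2.
Bind X := op(p(W,2),c); substituting into the one remaining equation that mentions X gives: p(T,N) = p(h(op(p(W,2),c),g(7),h(true,k,2)),true).
Bind W := 7; substituting into the one remaining equation that mentions W gives: p(T,N) = p(h(op(p(7,2),c),g(7),h(true,k,2)),true). Substituting into the earlier binding gives X := op(p(7,2),c).
Bind X2 := g(N); substituting into the one remaining equation that mentions X2 gives: op(U,P) = op(P,h(h(c,7,true),g(g(N)),op(g(N),2))).
Decompose p/2: T = h(op(p(7,2),c),g(7),h(true,k,2)),  N = true.
Bind T := h(op(p(7,2),c),g(7),h(true,k,2)); no other remaining equation mentions T.
Bind N := true; substituting into the remaining equation gives: op(U,P) = op(P,h(h(c,7,true),g(g(true)),op(g(true),2))). Substituting into the earlier binding gives X2 := g(true).
Decompose op/2: U = P,  P = h(h(c,7,true),g(g(true)),op(g(true),2)).
Bind U := P; no other remaining equation mentions U.
Bind P := h(h(c,7,true),g(g(true)),op(g(true),2)). Substituting into the earlier binding gives U := h(h(c,7,true),g(g(true)),op(g(true),2)).
MGU = { X := op(p(7,2),c), W := 7, X2 := g(true), T := h(op(p(7,2),c),g(7),h(true,k,2)), N := true, U := h(h(c,7,true),g(g(true)),op(g(true),2)), P := h(h(c,7,true),g(g(true)),op(g(true),2)) }, so P := h(h(c,7,true),g(g(true)),op(g(true),2)).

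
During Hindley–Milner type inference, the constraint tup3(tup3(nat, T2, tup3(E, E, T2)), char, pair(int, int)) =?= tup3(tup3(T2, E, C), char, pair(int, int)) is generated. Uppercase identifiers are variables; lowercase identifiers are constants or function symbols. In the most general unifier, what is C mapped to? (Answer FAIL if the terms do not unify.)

Decompose tup3/3: tup3(nat, T2, tup3(E, E, T2)) =?= tup3(T2, E, C),  char =?= char,  pair(int, int) =?= pair(int, int).
Decompose tup3/3: nat =?= T2,  T2 =?= E,  tup3(E, E, T2) =?= C.
Bind T2 := nat; substituting into the 2 remaining equations that mention T2 gives: nat =?= E,  tup3(E, E, nat) =?= C.
Bind E := nat; substituting into the one remaining equation that mentions E gives: tup3(nat, nat, nat) =?= C.
Bind C := tup3(nat, nat, nat); no other remaining equation mentions C.
Delete trivial equation char =?= char.
Delete trivial equation pair(int, int) =?= pair(int, int).
MGU = { T2 ↦ nat, E ↦ nat, C ↦ tup3(nat, nat, nat) }, so C ↦ tup3(nat, nat, nat).

tup3(nat, nat, nat)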